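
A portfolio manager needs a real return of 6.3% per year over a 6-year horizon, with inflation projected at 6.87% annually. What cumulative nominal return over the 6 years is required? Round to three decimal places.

114.949%

Required annual nominal rate: (1+6.3%)(1+6.87%) − 1 = 13.60281%.
Cumulative over 6 years: (1 + 0.1360281)^6 − 1 ≈ 1.14949.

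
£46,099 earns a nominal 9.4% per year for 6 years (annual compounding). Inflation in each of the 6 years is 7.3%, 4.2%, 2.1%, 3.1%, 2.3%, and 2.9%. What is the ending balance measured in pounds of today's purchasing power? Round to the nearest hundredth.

£63,790.00

Nominal value at maturity: £46,099 × (1 + 9.4%)^6 ≈ £79,030.63.
Price-level factor over 6 years: 1.073 × 1.042 × 1.021 × 1.031 × 1.023 × 1.029 ≈ 1.2389188387.
Dividing the nominal maturity value by the price-level factor gives the value in today's money.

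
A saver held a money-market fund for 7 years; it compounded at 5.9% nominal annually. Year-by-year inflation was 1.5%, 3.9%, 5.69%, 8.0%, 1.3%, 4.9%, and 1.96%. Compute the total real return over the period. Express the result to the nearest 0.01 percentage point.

Cumulative inflation factor: 1.015 × 1.039 × 1.0569 × 1.080 × 1.013 × 1.049 × 1.0196 ≈ 1.30423.
Nominal growth factor: 1.49373. Real growth factor = 1.49373 / 1.30423 ≈ 1.14530.
Total real return ≈ 14.5296%.

14.53%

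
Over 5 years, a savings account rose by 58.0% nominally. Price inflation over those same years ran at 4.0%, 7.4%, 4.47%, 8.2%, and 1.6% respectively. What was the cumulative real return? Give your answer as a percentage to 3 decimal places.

Cumulative inflation factor: 1.040 × 1.074 × 1.0447 × 1.082 × 1.016 ≈ 1.28277.
Nominal growth factor: 1.58000. Real growth factor = 1.58000 / 1.28277 ≈ 1.23171.
Total real return ≈ 23.1706%.

23.171%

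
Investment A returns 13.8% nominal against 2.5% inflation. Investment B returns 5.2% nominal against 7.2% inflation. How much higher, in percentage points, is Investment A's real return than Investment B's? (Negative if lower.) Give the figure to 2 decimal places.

Investment A real return: 1.138/1.025 − 1 = 11.024%.
Investment B real return: 1.052/1.072 − 1 = -1.866%.
Difference: 11.024 − (-1.866) = 12.890 pp.

12.89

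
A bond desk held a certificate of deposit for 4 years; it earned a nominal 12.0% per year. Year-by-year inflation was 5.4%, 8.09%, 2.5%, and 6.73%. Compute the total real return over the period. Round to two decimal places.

Cumulative inflation factor: 1.054 × 1.0809 × 1.025 × 1.0673 ≈ 1.24634.
Nominal growth factor: 1.57352. Real growth factor = 1.57352 / 1.24634 ≈ 1.26251.
Total real return ≈ 26.2512%.

26.25%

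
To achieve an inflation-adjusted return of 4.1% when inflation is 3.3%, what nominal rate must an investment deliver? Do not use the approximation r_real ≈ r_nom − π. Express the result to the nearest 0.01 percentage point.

7.54%

By the Fisher equation, 1 + r_nom = (1 + 4.1%)(1 + 3.3%) = 1.041 × 1.033 = 1.075353.
So r_nom = 7.5353%.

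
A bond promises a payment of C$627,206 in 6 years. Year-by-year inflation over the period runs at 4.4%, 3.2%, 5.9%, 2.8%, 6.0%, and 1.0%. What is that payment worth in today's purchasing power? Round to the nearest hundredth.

C$499,474.93

Price-level factor over 6 years: 1.044 × 1.032 × 1.059 × 1.028 × 1.060 × 1.010 ≈ 1.2557306936.
Purchasing power today: C$627,206 divided by that factor.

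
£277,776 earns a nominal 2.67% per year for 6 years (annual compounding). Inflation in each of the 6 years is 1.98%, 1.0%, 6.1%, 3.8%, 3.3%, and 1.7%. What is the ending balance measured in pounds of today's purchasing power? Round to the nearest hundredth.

Nominal value at maturity: £277,776 × (1 + 2.67%)^6 ≈ £325,353.96.
Price-level factor over 6 years: 1.0198 × 1.010 × 1.061 × 1.038 × 1.033 × 1.017 ≈ 1.1917094776.
The maturity value deflated by that factor is the answer in today's purchasing power.

£273,014.49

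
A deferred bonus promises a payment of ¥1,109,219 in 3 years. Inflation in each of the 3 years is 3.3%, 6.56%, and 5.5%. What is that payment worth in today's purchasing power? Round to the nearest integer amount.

Price-level factor over 3 years: 1.033 × 1.0656 × 1.055 = 1.161306864.
Purchasing power today: ¥1,109,219 divided by that factor.

¥955,147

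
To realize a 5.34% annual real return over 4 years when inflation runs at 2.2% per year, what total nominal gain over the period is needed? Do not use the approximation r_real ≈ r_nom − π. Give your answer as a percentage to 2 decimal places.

Required annual nominal rate: (1+5.34%)(1+2.2%) − 1 = 7.65748%.
Cumulative over 4 years: (1 + 0.0765748)^4 − 1 ≈ 0.34331.

34.33%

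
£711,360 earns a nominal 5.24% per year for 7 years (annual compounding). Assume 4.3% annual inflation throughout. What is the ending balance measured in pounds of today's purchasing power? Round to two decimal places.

£757,469.51

Nominal value at maturity: £711,360 × (1 + 5.24%)^7 ≈ £1,017,080.47.
Price-level factor over 7 years: (1 + 4.3%)^7 ≈ 1.3427345347.
Dividing the nominal maturity value by the price-level factor gives the value in today's money.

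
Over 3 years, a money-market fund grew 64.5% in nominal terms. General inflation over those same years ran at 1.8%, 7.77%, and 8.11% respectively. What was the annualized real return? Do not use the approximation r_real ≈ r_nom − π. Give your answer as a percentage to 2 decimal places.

11.52%

Cumulative inflation factor: 1.018 × 1.0777 × 1.0811 ≈ 1.18607.
Nominal growth factor: 1.64500. Real growth factor = 1.64500 / 1.18607 ≈ 1.38693.
Annualized: 1.38693^(1/3) − 1 ≈ 0.11520.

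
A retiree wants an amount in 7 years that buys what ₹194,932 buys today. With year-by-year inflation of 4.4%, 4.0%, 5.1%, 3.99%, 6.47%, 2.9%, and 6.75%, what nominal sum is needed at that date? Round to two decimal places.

Cumulative price-level factor: 1.044 × 1.040 × 1.051 × 1.0399 × 1.0647 × 1.029 × 1.0675 ≈ 1.3878375849.
Multiplying ₹194,932 by the price-level factor gives the future nominal sum.

₹270,533.96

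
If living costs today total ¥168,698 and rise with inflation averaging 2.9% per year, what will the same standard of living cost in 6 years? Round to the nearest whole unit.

¥200,264

Cumulative price-level factor: (1+2.9%)^6 ≈ 1.1871135129.
Multiplying ¥168,698 by the price-level factor gives the future nominal sum.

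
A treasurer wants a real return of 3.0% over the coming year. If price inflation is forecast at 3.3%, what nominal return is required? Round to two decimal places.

6.40%

By the Fisher equation, 1 + r_nom = (1 + 3.0%)(1 + 3.3%) = 1.030 × 1.033 = 1.06399.
So r_nom = 6.399%.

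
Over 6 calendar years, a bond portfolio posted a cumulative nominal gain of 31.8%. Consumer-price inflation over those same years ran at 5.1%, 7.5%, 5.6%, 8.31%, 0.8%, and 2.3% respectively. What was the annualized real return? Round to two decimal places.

-0.18%

Cumulative inflation factor: 1.051 × 1.075 × 1.056 × 1.0831 × 1.008 × 1.023 ≈ 1.33254.
Nominal growth factor: 1.31800. Real growth factor = 1.31800 / 1.33254 ≈ 0.98909.
Annualized: 0.98909^(1/6) − 1 ≈ -0.00183.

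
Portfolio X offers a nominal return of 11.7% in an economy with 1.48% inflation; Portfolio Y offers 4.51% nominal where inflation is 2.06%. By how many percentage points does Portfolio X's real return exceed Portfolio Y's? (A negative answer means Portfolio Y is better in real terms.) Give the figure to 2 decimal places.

Portfolio X real return: 1.117/1.0148 − 1 = 10.071%.
Portfolio Y real return: 1.0451/1.0206 − 1 = 2.401%.
Difference: 10.071 − 2.401 = 7.670 pp.

7.67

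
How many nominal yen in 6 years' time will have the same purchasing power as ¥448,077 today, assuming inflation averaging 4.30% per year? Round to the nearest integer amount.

Cumulative price-level factor: (1+4.30%)^6 ≈ 1.2873773104.
Multiplying ¥448,077 by the price-level factor gives the future nominal sum.

¥576,844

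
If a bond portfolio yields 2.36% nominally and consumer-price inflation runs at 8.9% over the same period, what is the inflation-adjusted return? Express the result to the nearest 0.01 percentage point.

-6.01%

Real return via the Fisher equation: (1 + 2.36%)/(1 + 8.9%) − 1 = 1.0236/1.089 − 1 ≈ -0.06006.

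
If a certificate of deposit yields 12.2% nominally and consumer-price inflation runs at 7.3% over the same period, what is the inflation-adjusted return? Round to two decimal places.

4.57%

Real return via the Fisher equation: (1 + 12.2%)/(1 + 7.3%) − 1 = 1.122/1.073 − 1 ≈ 0.04567.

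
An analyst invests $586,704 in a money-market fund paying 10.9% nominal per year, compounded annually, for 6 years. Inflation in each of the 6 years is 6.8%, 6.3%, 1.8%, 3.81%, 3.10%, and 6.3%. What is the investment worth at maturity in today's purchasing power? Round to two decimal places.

Nominal value at maturity: $586,704 × (1 + 10.9%)^6 ≈ $1,091,461.26.
Price-level factor over 6 years: 1.068 × 1.063 × 1.018 × 1.0381 × 1.0310 × 1.063 ≈ 1.3148718148.
The maturity value deflated by that factor is the answer in today's purchasing power.

$830,089.48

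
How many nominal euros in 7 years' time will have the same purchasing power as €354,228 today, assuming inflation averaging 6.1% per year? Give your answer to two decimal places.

€536,155.26

Cumulative price-level factor: (1+6.1%)^7 ≈ 1.5135880397.
Multiplying €354,228 by the price-level factor gives the future nominal sum.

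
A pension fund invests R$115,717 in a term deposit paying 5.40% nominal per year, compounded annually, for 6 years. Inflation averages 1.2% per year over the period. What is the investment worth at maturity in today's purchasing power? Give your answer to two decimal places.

Nominal value at maturity: R$115,717 × (1 + 5.40%)^6 ≈ R$158,650.28.
Price-level factor over 6 years: (1 + 1.2%)^6 ≈ 1.0741948725.
Dividing the nominal maturity value by the price-level factor gives the value in today's money.

R$147,692.27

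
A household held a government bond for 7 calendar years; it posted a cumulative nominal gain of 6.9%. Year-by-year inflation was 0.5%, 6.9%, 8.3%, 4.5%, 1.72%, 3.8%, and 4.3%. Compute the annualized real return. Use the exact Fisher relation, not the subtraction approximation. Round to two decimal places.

-3.17%

Cumulative inflation factor: 1.005 × 1.069 × 1.083 × 1.045 × 1.0172 × 1.038 × 1.043 ≈ 1.33899.
Nominal growth factor: 1.06900. Real growth factor = 1.06900 / 1.33899 ≈ 0.79836.
Annualized: 0.79836^(1/7) − 1 ≈ -0.03166.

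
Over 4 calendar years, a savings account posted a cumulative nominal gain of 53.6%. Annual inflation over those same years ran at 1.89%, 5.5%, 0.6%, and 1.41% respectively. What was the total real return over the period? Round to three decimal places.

40.065%

Cumulative inflation factor: 1.0189 × 1.055 × 1.006 × 1.0141 ≈ 1.09664.
Nominal growth factor: 1.53600. Real growth factor = 1.53600 / 1.09664 ≈ 1.40065.
Total real return ≈ 40.0646%.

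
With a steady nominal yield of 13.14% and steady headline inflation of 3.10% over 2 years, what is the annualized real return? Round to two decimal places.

With constant rates the annual real return is the same each year: (1+13.14%)/(1+3.10%) − 1 = 0.09738.

9.74%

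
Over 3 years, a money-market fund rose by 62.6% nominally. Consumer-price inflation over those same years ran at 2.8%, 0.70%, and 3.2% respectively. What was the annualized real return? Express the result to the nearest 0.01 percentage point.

15.03%

Cumulative inflation factor: 1.028 × 1.0070 × 1.032 ≈ 1.06832.
Nominal growth factor: 1.62600. Real growth factor = 1.62600 / 1.06832 ≈ 1.52201.
Annualized: 1.52201^(1/3) − 1 ≈ 0.15029.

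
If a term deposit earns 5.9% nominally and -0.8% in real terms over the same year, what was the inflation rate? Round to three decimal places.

From (1+r_nom) = (1+r_real)(1+π), we get 1+π = (1 + 5.9%)/(1 − 0.8%) = 1.059/0.992 ≈ 1.06754.
So π ≈ 6.7540%.

6.754%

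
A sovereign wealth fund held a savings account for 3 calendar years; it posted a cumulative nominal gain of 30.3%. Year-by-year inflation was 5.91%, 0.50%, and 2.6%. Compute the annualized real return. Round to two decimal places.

Cumulative inflation factor: 1.0591 × 1.0050 × 1.026 ≈ 1.09207.
Nominal growth factor: 1.30300. Real growth factor = 1.30300 / 1.09207 ≈ 1.19315.
Annualized: 1.19315^(1/3) − 1 ≈ 0.06063.

6.06%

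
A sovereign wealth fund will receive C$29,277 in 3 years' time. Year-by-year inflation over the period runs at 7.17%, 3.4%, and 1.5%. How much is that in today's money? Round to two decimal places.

C$26,029.56

Price-level factor over 3 years: 1.0717 × 1.034 × 1.015 = 1.124759867.
Purchasing power today: C$29,277 divided by that factor.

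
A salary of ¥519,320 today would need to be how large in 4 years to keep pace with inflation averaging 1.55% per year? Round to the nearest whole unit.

¥552,274

Cumulative price-level factor: (1+1.55%)^4 ≈ 1.0634564532.
Multiplying ¥519,320 by the price-level factor gives the future nominal sum.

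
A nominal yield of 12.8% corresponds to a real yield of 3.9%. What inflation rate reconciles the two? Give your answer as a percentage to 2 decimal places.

From (1+r_nom) = (1+r_real)(1+π), we get 1+π = (1 + 12.8%)/(1 + 3.9%) = 1.128/1.039 ≈ 1.08566.
So π ≈ 8.5659%.

8.57%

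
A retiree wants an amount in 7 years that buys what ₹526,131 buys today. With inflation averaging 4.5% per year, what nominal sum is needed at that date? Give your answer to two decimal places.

₹715,991.60

Cumulative price-level factor: (1+4.5%)^7 ≈ 1.3608618305.
The nominal amount required is ₹526,131 scaled up by that factor.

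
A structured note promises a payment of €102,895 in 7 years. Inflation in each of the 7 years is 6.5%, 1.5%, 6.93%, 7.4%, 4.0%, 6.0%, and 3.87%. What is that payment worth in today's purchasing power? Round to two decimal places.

€72,384.48

Price-level factor over 7 years: 1.065 × 1.015 × 1.0693 × 1.074 × 1.040 × 1.060 × 1.0387 ≈ 1.4215064493.
Purchasing power today: €102,895 divided by that factor.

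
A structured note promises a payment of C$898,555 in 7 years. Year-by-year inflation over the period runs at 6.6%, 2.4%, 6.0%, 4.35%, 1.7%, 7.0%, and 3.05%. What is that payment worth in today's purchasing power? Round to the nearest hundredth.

C$663,645.97

Price-level factor over 7 years: 1.066 × 1.024 × 1.060 × 1.0435 × 1.017 × 1.070 × 1.0305 ≈ 1.3539673966.
Purchasing power today: C$898,555 divided by that factor.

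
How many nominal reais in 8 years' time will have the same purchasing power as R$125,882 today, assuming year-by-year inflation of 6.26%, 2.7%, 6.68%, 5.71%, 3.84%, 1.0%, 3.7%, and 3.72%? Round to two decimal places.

Cumulative price-level factor: 1.0626 × 1.027 × 1.0668 × 1.0571 × 1.0384 × 1.010 × 1.037 × 1.0372 ≈ 1.3882467094.
The nominal amount required is R$125,882 scaled up by that factor.

R$174,755.27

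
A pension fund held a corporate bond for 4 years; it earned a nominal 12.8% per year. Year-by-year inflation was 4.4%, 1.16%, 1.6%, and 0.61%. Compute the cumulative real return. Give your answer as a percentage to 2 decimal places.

Cumulative inflation factor: 1.044 × 1.0116 × 1.016 × 1.0061 ≈ 1.07955.
Nominal growth factor: 1.61896. Real growth factor = 1.61896 / 1.07955 ≈ 1.49966.
Total real return ≈ 49.9658%.

49.97%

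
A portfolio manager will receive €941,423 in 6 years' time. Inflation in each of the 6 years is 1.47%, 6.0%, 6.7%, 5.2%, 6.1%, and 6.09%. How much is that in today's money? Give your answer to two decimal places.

€692,741.63

Price-level factor over 6 years: 1.0147 × 1.060 × 1.067 × 1.052 × 1.061 × 1.0609 ≈ 1.3589814172.
Purchasing power today: €941,423 divided by that factor.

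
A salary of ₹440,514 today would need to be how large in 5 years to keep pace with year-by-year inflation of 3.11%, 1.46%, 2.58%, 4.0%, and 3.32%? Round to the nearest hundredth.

Cumulative price-level factor: 1.0311 × 1.0146 × 1.0258 × 1.040 × 1.0332 ≈ 1.1531241730.
Multiplying ₹440,514 by the price-level factor gives the future nominal sum.

₹507,967.34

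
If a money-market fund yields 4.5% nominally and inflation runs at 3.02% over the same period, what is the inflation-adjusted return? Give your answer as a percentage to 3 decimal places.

Real return via the Fisher equation: (1 + 4.5%)/(1 + 3.02%) − 1 = 1.045/1.0302 − 1 ≈ 0.01437.

1.437%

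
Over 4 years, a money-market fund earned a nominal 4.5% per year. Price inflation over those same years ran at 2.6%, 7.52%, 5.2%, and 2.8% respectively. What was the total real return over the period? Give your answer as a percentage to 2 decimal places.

-0.04%

Cumulative inflation factor: 1.026 × 1.0752 × 1.052 × 1.028 ≈ 1.19301.
Nominal growth factor: 1.19252. Real growth factor = 1.19252 / 1.19301 ≈ 0.99958.
Total real return ≈ -0.0415%.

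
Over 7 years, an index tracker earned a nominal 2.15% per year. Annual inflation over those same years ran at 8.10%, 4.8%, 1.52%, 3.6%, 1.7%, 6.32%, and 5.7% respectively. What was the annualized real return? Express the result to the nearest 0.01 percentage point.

-2.26%

Cumulative inflation factor: 1.0810 × 1.048 × 1.0152 × 1.036 × 1.017 × 1.0632 × 1.057 ≈ 1.36179.
Nominal growth factor: 1.16056. Real growth factor = 1.16056 / 1.36179 ≈ 0.85223.
Annualized: 0.85223^(1/7) − 1 ≈ -0.02258.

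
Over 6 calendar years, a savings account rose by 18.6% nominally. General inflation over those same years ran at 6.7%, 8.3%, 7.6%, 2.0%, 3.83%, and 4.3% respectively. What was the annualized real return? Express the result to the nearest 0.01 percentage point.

-2.42%

Cumulative inflation factor: 1.067 × 1.083 × 1.076 × 1.020 × 1.0383 × 1.043 ≈ 1.37345.
Nominal growth factor: 1.18600. Real growth factor = 1.18600 / 1.37345 ≈ 0.86352.
Annualized: 0.86352^(1/6) − 1 ≈ -0.02416.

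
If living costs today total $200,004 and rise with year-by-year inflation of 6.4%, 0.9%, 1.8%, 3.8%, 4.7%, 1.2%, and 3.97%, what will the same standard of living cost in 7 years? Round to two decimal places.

Cumulative price-level factor: 1.064 × 1.009 × 1.018 × 1.038 × 1.047 × 1.012 × 1.0397 ≈ 1.2497212768.
The nominal amount required is $200,004 scaled up by that factor.

$249,949.25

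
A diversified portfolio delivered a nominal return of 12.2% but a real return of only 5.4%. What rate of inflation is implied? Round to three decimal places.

From (1+r_nom) = (1+r_real)(1+π), we get 1+π = (1 + 12.2%)/(1 + 5.4%) = 1.122/1.054 ≈ 1.06452.
So π ≈ 6.4516%.

6.452%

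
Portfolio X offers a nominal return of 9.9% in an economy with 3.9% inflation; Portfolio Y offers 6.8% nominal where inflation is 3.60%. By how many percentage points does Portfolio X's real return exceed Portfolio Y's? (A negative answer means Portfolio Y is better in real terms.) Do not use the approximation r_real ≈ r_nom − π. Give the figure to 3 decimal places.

Portfolio X real return: 1.099/1.039 − 1 = 5.7748%.
Portfolio Y real return: 1.068/1.0360 − 1 = 3.0888%.
Difference: 5.7748 − 3.0888 = 2.6860 pp.

2.686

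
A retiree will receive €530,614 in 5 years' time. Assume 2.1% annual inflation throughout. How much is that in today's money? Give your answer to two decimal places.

€478,244.51

Price-level factor over 5 years: (1 + 2.1%)^5 ≈ 1.1095035865.
Purchasing power today: €530,614 divided by that factor.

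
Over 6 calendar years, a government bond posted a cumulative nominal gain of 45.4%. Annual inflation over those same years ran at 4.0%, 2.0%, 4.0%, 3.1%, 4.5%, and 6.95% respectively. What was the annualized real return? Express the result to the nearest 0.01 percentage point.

2.26%

Cumulative inflation factor: 1.040 × 1.020 × 1.040 × 1.031 × 1.045 × 1.0695 ≈ 1.27123.
Nominal growth factor: 1.45400. Real growth factor = 1.45400 / 1.27123 ≈ 1.14378.
Annualized: 1.14378^(1/6) − 1 ≈ 0.02264.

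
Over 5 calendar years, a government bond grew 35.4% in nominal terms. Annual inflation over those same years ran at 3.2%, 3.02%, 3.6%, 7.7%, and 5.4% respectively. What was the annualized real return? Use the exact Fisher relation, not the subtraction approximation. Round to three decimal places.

1.606%

Cumulative inflation factor: 1.032 × 1.0302 × 1.036 × 1.077 × 1.054 ≈ 1.25031.
Nominal growth factor: 1.35400. Real growth factor = 1.35400 / 1.25031 ≈ 1.08293.
Annualized: 1.08293^(1/5) − 1 ≈ 0.01606.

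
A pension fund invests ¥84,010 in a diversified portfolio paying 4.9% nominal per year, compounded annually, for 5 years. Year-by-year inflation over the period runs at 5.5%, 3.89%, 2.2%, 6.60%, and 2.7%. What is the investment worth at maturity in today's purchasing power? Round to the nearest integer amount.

¥87,017

Nominal value at maturity: ¥84,010 × (1 + 4.9%)^5 ≈ ¥106,711.
Price-level factor over 5 years: 1.055 × 1.0389 × 1.022 × 1.0660 × 1.027 ≈ 1.2263226508.
The maturity value deflated by that factor is the answer in today's purchasing power.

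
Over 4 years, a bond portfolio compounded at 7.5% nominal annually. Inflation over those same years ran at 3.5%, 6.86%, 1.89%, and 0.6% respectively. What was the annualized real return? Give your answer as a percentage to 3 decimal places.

4.181%

Cumulative inflation factor: 1.035 × 1.0686 × 1.0189 × 1.006 ≈ 1.13367.
Nominal growth factor: 1.33547. Real growth factor = 1.33547 / 1.13367 ≈ 1.17801.
Annualized: 1.17801^(1/4) − 1 ≈ 0.04181.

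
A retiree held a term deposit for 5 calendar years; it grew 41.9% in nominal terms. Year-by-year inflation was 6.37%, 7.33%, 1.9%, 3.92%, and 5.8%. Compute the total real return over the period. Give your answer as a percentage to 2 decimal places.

10.94%

Cumulative inflation factor: 1.0637 × 1.0733 × 1.019 × 1.0392 × 1.058 ≈ 1.27908.
Nominal growth factor: 1.41900. Real growth factor = 1.41900 / 1.27908 ≈ 1.10939.
Total real return ≈ 10.9387%.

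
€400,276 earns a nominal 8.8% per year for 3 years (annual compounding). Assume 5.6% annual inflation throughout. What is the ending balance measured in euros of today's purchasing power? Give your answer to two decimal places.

Nominal value at maturity: €400,276 × (1 + 8.8%)^3 ≈ €515,520.85.
Price-level factor over 3 years: (1 + 5.6%)^3 = 1.177583616.
Dividing the nominal maturity value by the price-level factor gives the value in today's money.

€437,778.55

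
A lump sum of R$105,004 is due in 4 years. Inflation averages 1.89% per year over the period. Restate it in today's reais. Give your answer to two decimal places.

Price-level factor over 4 years: (1 + 1.89%)^4 ≈ 1.0777703927.
Purchasing power today: R$105,004 divided by that factor.

R$97,427.06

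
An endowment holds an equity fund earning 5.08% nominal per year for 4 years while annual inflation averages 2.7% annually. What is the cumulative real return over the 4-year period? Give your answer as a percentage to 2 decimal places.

9.60%

The annual real rate is (1+5.08%)/(1+2.7%) − 1 = 2.3174%.
Compounded over 4 years: (1 + 0.023174)^4 − 1 ≈ 0.09597.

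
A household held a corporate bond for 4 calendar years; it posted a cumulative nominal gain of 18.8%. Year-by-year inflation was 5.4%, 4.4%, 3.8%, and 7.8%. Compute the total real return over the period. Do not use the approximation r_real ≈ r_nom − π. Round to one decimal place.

Cumulative inflation factor: 1.054 × 1.044 × 1.038 × 1.078 ≈ 1.23128.
Nominal growth factor: 1.18800. Real growth factor = 1.18800 / 1.23128 ≈ 0.96485.
Total real return ≈ -3.5151%.

-3.5%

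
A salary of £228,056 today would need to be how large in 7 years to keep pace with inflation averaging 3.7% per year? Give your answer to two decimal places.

£294,098.49

Cumulative price-level factor: (1+3.7%)^7 ≈ 1.2895889249.
Multiplying £228,056 by the price-level factor gives the future nominal sum.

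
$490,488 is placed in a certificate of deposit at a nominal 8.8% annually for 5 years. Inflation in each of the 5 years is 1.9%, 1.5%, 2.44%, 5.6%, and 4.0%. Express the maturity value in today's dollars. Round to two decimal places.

Nominal value at maturity: $490,488 × (1 + 8.8%)^5 ≈ $747,778.31.
Price-level factor over 5 years: 1.019 × 1.015 × 1.0244 × 1.056 × 1.040 ≈ 1.1636089515.
Dividing the nominal maturity value by the price-level factor gives the value in today's money.

$642,637.12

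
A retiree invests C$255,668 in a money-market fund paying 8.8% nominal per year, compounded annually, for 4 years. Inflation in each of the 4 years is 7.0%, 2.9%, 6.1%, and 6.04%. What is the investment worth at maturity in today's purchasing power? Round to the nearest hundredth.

C$289,206.27

Nominal value at maturity: C$255,668 × (1 + 8.8%)^4 ≈ C$358,254.75.
Price-level factor over 4 years: 1.070 × 1.029 × 1.061 × 1.0604 ≈ 1.2387516769.
The maturity value deflated by that factor is the answer in today's purchasing power.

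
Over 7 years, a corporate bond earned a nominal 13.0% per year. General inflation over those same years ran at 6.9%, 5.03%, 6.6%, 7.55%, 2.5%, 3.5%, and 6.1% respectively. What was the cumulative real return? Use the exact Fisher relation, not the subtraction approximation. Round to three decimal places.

62.372%

Cumulative inflation factor: 1.069 × 1.0503 × 1.066 × 1.0755 × 1.025 × 1.035 × 1.061 ≈ 1.44890.
Nominal growth factor: 2.35261. Real growth factor = 2.35261 / 1.44890 ≈ 1.62372.
Total real return ≈ 62.3719%.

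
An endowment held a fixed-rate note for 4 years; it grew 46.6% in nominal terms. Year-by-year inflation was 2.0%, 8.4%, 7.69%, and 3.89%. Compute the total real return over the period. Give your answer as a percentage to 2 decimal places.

18.51%

Cumulative inflation factor: 1.020 × 1.084 × 1.0769 × 1.0389 ≈ 1.23703.
Nominal growth factor: 1.46600. Real growth factor = 1.46600 / 1.23703 ≈ 1.18510.
Total real return ≈ 18.5101%.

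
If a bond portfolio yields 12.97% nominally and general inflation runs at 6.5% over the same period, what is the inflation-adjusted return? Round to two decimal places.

6.08%

Real return via the Fisher equation: (1 + 12.97%)/(1 + 6.5%) − 1 = 1.1297/1.065 − 1 ≈ 0.06075.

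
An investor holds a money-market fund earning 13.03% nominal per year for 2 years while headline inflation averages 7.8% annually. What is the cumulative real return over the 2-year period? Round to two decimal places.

9.94%

The annual real rate is (1+13.03%)/(1+7.8%) − 1 = 4.8516%.
Compounded over 2 years: (1 + 0.048516)^2 − 1 ≈ 0.09939.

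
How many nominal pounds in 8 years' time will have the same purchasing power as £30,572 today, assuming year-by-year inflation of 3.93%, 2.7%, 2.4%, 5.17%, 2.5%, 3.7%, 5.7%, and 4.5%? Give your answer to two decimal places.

Cumulative price-level factor: 1.0393 × 1.027 × 1.024 × 1.0517 × 1.025 × 1.037 × 1.057 × 1.045 ≈ 1.3495752372.
Multiplying £30,572 by the price-level factor gives the future nominal sum.

£41,259.21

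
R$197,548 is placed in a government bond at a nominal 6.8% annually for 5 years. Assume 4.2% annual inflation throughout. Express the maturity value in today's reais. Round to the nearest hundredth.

Nominal value at maturity: R$197,548 × (1 + 6.8%)^5 ≈ R$274,491.50.
Price-level factor over 5 years: (1 + 4.2%)^5 ≈ 1.2283965692.
Dividing the nominal maturity value by the price-level factor gives the value in today's money.

R$223,455.12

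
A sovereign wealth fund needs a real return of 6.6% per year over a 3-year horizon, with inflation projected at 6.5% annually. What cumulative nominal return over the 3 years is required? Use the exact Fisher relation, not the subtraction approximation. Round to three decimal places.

46.326%

Required annual nominal rate: (1+6.6%)(1+6.5%) − 1 = 13.529%.
Cumulative over 3 years: (1 + 0.13529)^3 − 1 ≈ 0.46326.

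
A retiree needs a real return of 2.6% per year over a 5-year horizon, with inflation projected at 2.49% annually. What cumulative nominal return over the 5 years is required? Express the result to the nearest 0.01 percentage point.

Required annual nominal rate: (1+2.6%)(1+2.49%) − 1 = 5.15474%.
Cumulative over 5 years: (1 + 0.0515474)^5 − 1 ≈ 0.28571.

28.57%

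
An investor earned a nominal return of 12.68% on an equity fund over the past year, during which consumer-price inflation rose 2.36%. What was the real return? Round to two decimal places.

10.08%

Real return via the Fisher equation: (1 + 12.68%)/(1 + 2.36%) − 1 = 1.1268/1.0236 − 1 ≈ 0.10082.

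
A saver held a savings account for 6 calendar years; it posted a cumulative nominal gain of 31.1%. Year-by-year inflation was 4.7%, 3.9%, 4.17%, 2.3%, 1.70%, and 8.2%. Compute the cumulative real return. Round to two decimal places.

2.77%

Cumulative inflation factor: 1.047 × 1.039 × 1.0417 × 1.023 × 1.0170 × 1.082 ≈ 1.27564.
Nominal growth factor: 1.31100. Real growth factor = 1.31100 / 1.27564 ≈ 1.02772.
Total real return ≈ 2.7718%.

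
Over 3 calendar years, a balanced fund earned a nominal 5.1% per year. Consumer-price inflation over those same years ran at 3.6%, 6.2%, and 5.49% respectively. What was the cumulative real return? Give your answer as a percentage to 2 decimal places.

0.03%

Cumulative inflation factor: 1.036 × 1.062 × 1.0549 ≈ 1.16063.
Nominal growth factor: 1.16094. Real growth factor = 1.16094 / 1.16063 ≈ 1.00026.
Total real return ≈ 0.0259%.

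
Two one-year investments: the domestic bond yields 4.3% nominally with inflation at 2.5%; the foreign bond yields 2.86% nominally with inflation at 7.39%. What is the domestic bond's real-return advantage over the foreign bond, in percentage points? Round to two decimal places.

5.97

The domestic bond real return: 1.043/1.025 − 1 = 1.756%.
The foreign bond real return: 1.0286/1.0739 − 1 = -4.218%.
Difference: 1.756 − (-4.218) = 5.974 pp.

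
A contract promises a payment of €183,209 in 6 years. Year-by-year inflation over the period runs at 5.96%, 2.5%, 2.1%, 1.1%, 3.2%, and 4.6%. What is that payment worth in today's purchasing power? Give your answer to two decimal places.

Price-level factor over 6 years: 1.0596 × 1.025 × 1.021 × 1.011 × 1.032 × 1.046 ≈ 1.2101914896.
Purchasing power today: €183,209 divided by that factor.

€151,388.44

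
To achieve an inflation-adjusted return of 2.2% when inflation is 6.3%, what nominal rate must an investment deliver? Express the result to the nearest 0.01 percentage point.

By the Fisher equation, 1 + r_nom = (1 + 2.2%)(1 + 6.3%) = 1.022 × 1.063 = 1.086386.
So r_nom = 8.6386%.

8.64%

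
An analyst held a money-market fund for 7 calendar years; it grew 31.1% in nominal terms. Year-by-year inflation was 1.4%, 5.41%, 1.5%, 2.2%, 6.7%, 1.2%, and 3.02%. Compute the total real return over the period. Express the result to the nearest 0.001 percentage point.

6.292%

Cumulative inflation factor: 1.014 × 1.0541 × 1.015 × 1.022 × 1.067 × 1.012 × 1.0302 ≈ 1.23340.
Nominal growth factor: 1.31100. Real growth factor = 1.31100 / 1.23340 ≈ 1.06292.
Total real return ≈ 6.2917%.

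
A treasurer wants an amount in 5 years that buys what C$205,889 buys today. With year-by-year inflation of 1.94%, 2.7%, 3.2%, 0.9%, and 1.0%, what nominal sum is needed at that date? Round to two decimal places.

Cumulative price-level factor: 1.0194 × 1.027 × 1.032 × 1.009 × 1.010 ≈ 1.1010506818.
The nominal amount required is C$205,889 scaled up by that factor.

C$226,694.22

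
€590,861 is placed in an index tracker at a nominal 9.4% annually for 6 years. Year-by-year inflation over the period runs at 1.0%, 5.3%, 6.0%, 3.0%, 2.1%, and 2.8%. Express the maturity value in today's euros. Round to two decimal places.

€831,146.47

Nominal value at maturity: €590,861 × (1 + 9.4%)^6 ≈ €1,012,952.91.
Price-level factor over 6 years: 1.010 × 1.053 × 1.060 × 1.030 × 1.021 × 1.028 ≈ 1.2187417579.
Dividing the nominal maturity value by the price-level factor gives the value in today's money.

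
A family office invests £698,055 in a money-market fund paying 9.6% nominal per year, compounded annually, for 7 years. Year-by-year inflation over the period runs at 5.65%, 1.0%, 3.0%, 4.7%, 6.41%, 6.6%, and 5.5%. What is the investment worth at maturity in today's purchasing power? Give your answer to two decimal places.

£962,934.25

Nominal value at maturity: £698,055 × (1 + 9.6%)^7 ≈ £1,326,061.06.
Price-level factor over 7 years: 1.0565 × 1.010 × 1.030 × 1.047 × 1.0641 × 1.066 × 1.055 ≈ 1.3771044734.
The maturity value deflated by that factor is the answer in today's purchasing power.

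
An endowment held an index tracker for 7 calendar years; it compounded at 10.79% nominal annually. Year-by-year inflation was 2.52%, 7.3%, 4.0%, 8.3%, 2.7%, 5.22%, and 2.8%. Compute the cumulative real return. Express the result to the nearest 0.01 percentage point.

Cumulative inflation factor: 1.0252 × 1.073 × 1.040 × 1.083 × 1.027 × 1.0522 × 1.028 ≈ 1.37636.
Nominal growth factor: 2.04882. Real growth factor = 2.04882 / 1.37636 ≈ 1.48858.
Total real return ≈ 48.8579%.

48.86%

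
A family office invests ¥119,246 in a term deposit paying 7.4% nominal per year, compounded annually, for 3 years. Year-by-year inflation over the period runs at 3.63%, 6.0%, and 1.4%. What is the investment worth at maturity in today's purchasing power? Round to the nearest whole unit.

¥132,626

Nominal value at maturity: ¥119,246 × (1 + 7.4%)^3 ≈ ¥147,726.
Price-level factor over 3 years: 1.0363 × 1.060 × 1.014 = 1.113856692.
The maturity value deflated by that factor is the answer in today's purchasing power.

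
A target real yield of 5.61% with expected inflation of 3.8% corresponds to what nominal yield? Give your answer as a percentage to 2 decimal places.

9.62%

By the Fisher equation, 1 + r_nom = (1 + 5.61%)(1 + 3.8%) = 1.0561 × 1.038 = 1.0962318.
So r_nom = 9.62318%.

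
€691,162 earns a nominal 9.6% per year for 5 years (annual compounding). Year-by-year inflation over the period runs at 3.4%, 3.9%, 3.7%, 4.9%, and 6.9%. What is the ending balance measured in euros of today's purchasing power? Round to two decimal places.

Nominal value at maturity: €691,162 × (1 + 9.6%)^5 ≈ €1,093,031.36.
Price-level factor over 5 years: 1.034 × 1.039 × 1.037 × 1.049 × 1.069 ≈ 1.2493037285.
The maturity value deflated by that factor is the answer in today's purchasing power.

€874,912.43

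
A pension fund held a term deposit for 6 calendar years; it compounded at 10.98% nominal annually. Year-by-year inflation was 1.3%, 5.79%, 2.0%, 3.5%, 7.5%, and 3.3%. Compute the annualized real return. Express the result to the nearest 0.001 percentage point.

Cumulative inflation factor: 1.013 × 1.0579 × 1.020 × 1.035 × 1.075 × 1.033 ≈ 1.25633.
Nominal growth factor: 1.86839. Real growth factor = 1.86839 / 1.25633 ≈ 1.48718.
Annualized: 1.48718^(1/6) − 1 ≈ 0.06838.

6.838%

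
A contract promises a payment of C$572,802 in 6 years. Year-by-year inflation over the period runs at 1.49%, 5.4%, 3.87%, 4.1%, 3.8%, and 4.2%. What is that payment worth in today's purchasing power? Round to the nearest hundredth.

Price-level factor over 6 years: 1.0149 × 1.054 × 1.0387 × 1.041 × 1.038 × 1.042 ≈ 1.2510359706.
Purchasing power today: C$572,802 divided by that factor.

C$457,862.13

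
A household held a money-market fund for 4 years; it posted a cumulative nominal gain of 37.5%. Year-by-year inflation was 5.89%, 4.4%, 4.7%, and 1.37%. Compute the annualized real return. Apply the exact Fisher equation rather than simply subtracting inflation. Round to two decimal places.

4.05%

Cumulative inflation factor: 1.0589 × 1.044 × 1.047 × 1.0137 ≈ 1.17331.
Nominal growth factor: 1.37500. Real growth factor = 1.37500 / 1.17331 ≈ 1.17190.
Annualized: 1.17190^(1/4) − 1 ≈ 0.04045.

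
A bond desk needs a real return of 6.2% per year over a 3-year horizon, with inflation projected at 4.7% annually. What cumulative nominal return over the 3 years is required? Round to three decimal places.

37.472%

Required annual nominal rate: (1+6.2%)(1+4.7%) − 1 = 11.1914%.
Cumulative over 3 years: (1 + 0.111914)^3 − 1 ≈ 0.37472.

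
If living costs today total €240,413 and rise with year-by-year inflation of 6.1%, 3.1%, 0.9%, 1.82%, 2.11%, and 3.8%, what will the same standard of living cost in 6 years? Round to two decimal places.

€286,366.29

Cumulative price-level factor: 1.061 × 1.031 × 1.009 × 1.0182 × 1.0211 × 1.038 ≈ 1.1911430959.
Multiplying €240,413 by the price-level factor gives the future nominal sum.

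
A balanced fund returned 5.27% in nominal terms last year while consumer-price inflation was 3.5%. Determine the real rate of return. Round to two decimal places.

Real return via the Fisher equation: (1 + 5.27%)/(1 + 3.5%) − 1 = 1.0527/1.035 − 1 ≈ 0.01710.

1.71%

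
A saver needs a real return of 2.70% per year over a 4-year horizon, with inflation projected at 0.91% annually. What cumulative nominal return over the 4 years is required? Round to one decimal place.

Required annual nominal rate: (1+2.70%)(1+0.91%) − 1 = 3.63457%.
Cumulative over 4 years: (1 + 0.0363457)^4 − 1 ≈ 0.15350.

15.4%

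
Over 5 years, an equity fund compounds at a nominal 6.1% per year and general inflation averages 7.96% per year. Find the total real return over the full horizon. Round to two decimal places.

The annual real rate is (1+6.1%)/(1+7.96%) − 1 = -1.7229%.
Compounded over 5 years: (1 + -0.017229)^5 − 1 ≈ -0.08323.

-8.32%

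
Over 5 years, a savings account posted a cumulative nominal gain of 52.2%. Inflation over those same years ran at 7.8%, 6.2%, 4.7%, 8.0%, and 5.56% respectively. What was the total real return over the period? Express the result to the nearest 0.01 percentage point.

Cumulative inflation factor: 1.078 × 1.062 × 1.047 × 1.080 × 1.0556 ≈ 1.36651.
Nominal growth factor: 1.52200. Real growth factor = 1.52200 / 1.36651 ≈ 1.11379.
Total real return ≈ 11.3785%.

11.38%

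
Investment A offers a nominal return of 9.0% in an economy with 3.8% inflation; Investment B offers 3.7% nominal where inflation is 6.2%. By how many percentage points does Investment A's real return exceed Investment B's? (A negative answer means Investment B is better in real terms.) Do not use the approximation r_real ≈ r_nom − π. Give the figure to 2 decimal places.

Investment A real return: 1.090/1.038 − 1 = 5.010%.
Investment B real return: 1.037/1.062 − 1 = -2.354%.
Difference: 5.010 − (-2.354) = 7.364 pp.

7.36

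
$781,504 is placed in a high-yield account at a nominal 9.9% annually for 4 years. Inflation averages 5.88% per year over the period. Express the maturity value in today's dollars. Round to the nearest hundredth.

$907,123.14

Nominal value at maturity: $781,504 × (1 + 9.9%)^4 ≈ $1,140,044.95.
Price-level factor over 4 years: (1 + 5.88%)^4 ≈ 1.2567697838.
The maturity value deflated by that factor is the answer in today's purchasing power.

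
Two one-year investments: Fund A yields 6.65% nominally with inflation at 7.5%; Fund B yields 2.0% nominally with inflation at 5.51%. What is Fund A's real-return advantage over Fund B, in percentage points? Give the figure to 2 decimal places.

Fund A real return: 1.0665/1.075 − 1 = -0.791%.
Fund B real return: 1.020/1.0551 − 1 = -3.327%.
Difference: -0.791 − (-3.327) = 2.536 pp.

2.54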